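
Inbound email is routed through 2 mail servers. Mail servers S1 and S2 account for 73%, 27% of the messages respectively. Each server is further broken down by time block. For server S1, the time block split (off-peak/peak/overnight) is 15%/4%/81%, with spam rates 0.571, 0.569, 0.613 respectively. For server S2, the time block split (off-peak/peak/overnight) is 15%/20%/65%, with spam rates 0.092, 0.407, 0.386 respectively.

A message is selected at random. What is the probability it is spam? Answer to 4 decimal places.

P(S|S1) = 0.15·0.571 + 0.04·0.569 + 0.81·0.613 = 0.08565 + 0.02276 + 0.49653 = 0.60494
P(S|S2) = 0.15·0.092 + 0.2·0.407 + 0.65·0.386 = 0.0138 + 0.0814 + 0.2509 = 0.3461
By total probability over the outer partition,
P(S) = 0.73·0.60494 + 0.27·0.3461
      = 0.4416062 + 0.093447 = 0.5350532

0.5351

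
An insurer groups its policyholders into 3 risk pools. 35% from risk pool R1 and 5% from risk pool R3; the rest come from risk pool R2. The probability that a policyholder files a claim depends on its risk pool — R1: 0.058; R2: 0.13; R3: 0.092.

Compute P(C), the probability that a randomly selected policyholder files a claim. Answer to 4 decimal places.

P(C) ≈ 0.1029

P(R2) = 1 − (0.35 + 0.05) = 0.6.
By the law of total probability,
P(C) = P(C|R1)·P(R1) + P(C|R2)·P(R2) + P(C|R3)·P(R3)
      = 0.058·0.35 + 0.13·0.6 + 0.092·0.05
      = 0.0203 + 0.078 + 0.0046 = 0.1029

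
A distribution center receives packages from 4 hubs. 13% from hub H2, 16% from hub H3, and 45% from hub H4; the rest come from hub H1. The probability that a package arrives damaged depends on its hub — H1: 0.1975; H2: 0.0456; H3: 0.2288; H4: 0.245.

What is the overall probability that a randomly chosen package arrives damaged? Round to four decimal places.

P(H1) = 1 − (0.13 + 0.16 + 0.45) = 0.26.
P(D) = P(D|H1)·P(H1) + P(D|H2)·P(H2) + P(D|H3)·P(H3) + P(D|H4)·P(H4)
      = 0.1975·0.26 + 0.0456·0.13 + 0.2288·0.16 + 0.245·0.45
      = 0.05135 + 0.005928 + 0.036608 + 0.11025 = 0.204136

P(D) ≈ 0.2041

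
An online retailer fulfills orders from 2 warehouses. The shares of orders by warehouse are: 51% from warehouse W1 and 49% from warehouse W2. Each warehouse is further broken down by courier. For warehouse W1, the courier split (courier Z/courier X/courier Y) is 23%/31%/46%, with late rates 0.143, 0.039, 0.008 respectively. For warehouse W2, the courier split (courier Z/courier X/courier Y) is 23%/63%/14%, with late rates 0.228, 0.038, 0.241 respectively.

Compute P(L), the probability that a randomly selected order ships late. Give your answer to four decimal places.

P(L|W1) = 0.23·0.143 + 0.31·0.039 + 0.46·0.008 = 0.03289 + 0.01209 + 0.00368 = 0.04866
P(L|W2) = 0.23·0.228 + 0.63·0.038 + 0.14·0.241 = 0.05244 + 0.02394 + 0.03374 = 0.11012
Then overall,
P(L) = 0.51·0.04866 + 0.49·0.11012
      = 0.0248166 + 0.0539588 = 0.0787754

0.0788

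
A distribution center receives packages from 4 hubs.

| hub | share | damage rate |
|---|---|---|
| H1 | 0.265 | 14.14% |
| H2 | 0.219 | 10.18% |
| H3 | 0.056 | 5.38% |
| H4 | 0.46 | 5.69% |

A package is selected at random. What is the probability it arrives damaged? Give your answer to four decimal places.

Using total probability over the partition,
P(D) = P(D|H1)·P(H1) + P(D|H2)·P(H2) + P(D|H3)·P(H3) + P(D|H4)·P(H4)
      = 0.1414·0.265 + 0.1018·0.219 + 0.0538·0.056 + 0.0569·0.46
      = 0.037471 + 0.0222942 + 0.0030128 + 0.026174 = 0.088952

0.0890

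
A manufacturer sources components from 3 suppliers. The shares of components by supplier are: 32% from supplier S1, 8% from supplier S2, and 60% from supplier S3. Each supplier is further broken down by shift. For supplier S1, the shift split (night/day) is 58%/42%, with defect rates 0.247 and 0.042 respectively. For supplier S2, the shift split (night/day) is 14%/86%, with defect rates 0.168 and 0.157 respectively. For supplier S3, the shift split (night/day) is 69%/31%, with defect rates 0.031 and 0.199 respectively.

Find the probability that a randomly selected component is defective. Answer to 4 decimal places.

P(D|S1) = 0.58·0.247 + 0.42·0.042 = 0.14326 + 0.01764 = 0.1609
P(D|S2) = 0.14·0.168 + 0.86·0.157 = 0.02352 + 0.13502 = 0.15854
P(D|S3) = 0.69·0.031 + 0.31·0.199 = 0.02139 + 0.06169 = 0.08308
Then overall,
P(D) = 0.32·0.1609 + 0.08·0.15854 + 0.6·0.08308
      = 0.051488 + 0.0126832 + 0.049848 = 0.1140192

0.1140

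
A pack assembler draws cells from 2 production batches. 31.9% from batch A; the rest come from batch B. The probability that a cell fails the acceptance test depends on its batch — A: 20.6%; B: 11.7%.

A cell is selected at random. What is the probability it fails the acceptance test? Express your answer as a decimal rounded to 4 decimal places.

P(B) = 1 − (0.319) = 0.681.
Using total probability over the partition,
P(F) = P(F|A)·P(A) + P(F|B)·P(B)
      = 0.206·0.319 + 0.117·0.681
      = 0.065714 + 0.079677 = 0.145391

0.1454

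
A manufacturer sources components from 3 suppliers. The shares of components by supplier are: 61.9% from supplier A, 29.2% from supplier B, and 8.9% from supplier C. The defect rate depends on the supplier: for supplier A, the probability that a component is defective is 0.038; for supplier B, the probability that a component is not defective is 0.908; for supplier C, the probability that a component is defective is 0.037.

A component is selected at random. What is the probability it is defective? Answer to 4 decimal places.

P(D|B) = 1 − 0.908 = 0.092.
By the law of total probability,
P(D) = P(D|A)·P(A) + P(D|B)·P(B) + P(D|C)·P(C)
      = 0.038·0.619 + 0.092·0.292 + 0.037·0.089
      = 0.023522 + 0.026864 + 0.003293 = 0.053679

0.0537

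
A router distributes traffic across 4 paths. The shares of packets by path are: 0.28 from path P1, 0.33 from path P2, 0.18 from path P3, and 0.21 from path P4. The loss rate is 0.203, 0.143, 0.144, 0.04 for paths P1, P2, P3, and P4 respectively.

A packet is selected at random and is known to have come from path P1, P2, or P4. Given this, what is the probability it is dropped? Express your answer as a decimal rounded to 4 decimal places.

Let S = {P1, P2, P4}.
P(S) = 0.28 + 0.33 + 0.21 = 0.82.
P(L ∩ S) = 0.203·0.28 + 0.143·0.33 + 0.04·0.21 = 0.05684 + 0.04719 + 0.0084 = 0.11243.
P(L | S) = 0.11243 / 0.82 = 0.137110…

0.1371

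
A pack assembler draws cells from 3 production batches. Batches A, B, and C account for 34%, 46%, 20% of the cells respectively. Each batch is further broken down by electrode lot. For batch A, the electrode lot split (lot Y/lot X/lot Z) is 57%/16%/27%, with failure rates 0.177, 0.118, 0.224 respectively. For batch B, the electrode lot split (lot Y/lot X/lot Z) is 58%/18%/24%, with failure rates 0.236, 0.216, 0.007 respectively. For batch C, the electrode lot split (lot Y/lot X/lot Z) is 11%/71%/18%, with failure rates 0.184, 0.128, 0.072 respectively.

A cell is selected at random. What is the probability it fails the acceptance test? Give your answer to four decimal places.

0.1677

P(F|A) = 0.57·0.177 + 0.16·0.118 + 0.27·0.224 = 0.10089 + 0.01888 + 0.06048 = 0.18025
P(F|B) = 0.58·0.236 + 0.18·0.216 + 0.24·0.007 = 0.13688 + 0.03888 + 0.00168 = 0.17744
P(F|C) = 0.11·0.184 + 0.71·0.128 + 0.18·0.072 = 0.02024 + 0.09088 + 0.01296 = 0.12408
By total probability over the outer partition,
P(F) = 0.34·0.18025 + 0.46·0.17744 + 0.2·0.12408
      = 0.061285 + 0.0816224 + 0.024816 = 0.1677234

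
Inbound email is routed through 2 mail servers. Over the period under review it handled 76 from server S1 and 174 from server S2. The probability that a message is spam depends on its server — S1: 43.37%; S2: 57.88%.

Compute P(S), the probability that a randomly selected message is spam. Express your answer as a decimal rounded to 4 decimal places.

Total: 76 + 174 = 250.
P(S1) = 76/250 = 0.304. P(S2) = 174/250 = 0.696.
P(S) = P(S|S1)·P(S1) + P(S|S2)·P(S2)
      = 0.4337·0.304 + 0.5788·0.696
      = 0.1318448 + 0.4028448 = 0.5346896

0.5347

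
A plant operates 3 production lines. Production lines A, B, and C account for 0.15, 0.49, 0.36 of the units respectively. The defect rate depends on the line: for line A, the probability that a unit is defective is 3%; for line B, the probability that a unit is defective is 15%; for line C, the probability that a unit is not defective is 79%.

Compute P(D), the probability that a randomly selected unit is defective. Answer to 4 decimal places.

0.1536

P(D|C) = 1 − 0.79 = 0.21.
Summing over the partition,
P(D) = P(D|A)·P(A) + P(D|B)·P(B) + P(D|C)·P(C)
      = 0.03·0.15 + 0.15·0.49 + 0.21·0.36
      = 0.0045 + 0.0735 + 0.0756 = 0.1536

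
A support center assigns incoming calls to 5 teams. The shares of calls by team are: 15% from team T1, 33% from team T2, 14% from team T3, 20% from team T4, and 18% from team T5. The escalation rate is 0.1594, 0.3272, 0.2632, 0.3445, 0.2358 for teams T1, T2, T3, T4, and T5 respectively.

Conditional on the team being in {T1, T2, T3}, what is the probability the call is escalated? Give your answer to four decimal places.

0.2722

Let S = {T1, T2, T3}.
P(S) = 0.15 + 0.33 + 0.14 = 0.62.
P(E ∩ S) = 0.1594·0.15 + 0.3272·0.33 + 0.2632·0.14 = 0.02391 + 0.107976 + 0.036848 = 0.168734.
P(E | S) = 0.168734 / 0.62 = 0.272152…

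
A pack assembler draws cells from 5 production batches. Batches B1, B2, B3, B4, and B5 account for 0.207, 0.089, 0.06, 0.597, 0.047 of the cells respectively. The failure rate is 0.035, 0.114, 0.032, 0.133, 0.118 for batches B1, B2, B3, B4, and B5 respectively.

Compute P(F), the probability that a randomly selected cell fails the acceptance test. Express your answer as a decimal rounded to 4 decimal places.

Summing over the partition,
P(F) = P(F|B1)·P(B1) + P(F|B2)·P(B2) + P(F|B3)·P(B3) + P(F|B4)·P(B4) + P(F|B5)·P(B5)
      = 0.035·0.207 + 0.114·0.089 + 0.032·0.06 + 0.133·0.597 + 0.118·0.047
      = 0.007245 + 0.010146 + 0.00192 + 0.079401 + 0.005546 = 0.104258

0.1043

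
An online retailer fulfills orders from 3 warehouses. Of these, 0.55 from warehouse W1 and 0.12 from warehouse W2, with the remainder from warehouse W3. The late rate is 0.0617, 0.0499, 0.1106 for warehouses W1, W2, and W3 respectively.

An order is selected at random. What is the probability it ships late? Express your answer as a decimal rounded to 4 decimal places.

0.0764

P(W3) = 1 − (0.55 + 0.12) = 0.33.
Summing over the partition,
P(L) = P(L|W1)·P(W1) + P(L|W2)·P(W2) + P(L|W3)·P(W3)
      = 0.0617·0.55 + 0.0499·0.12 + 0.1106·0.33
      = 0.033935 + 0.005988 + 0.036498 = 0.076421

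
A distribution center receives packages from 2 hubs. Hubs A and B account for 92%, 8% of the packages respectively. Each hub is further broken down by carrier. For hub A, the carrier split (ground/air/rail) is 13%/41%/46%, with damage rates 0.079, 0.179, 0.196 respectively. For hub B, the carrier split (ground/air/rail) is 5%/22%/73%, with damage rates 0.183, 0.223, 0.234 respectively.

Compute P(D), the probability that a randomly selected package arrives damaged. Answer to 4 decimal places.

0.1782

P(D|A) = 0.13·0.079 + 0.41·0.179 + 0.46·0.196 = 0.01027 + 0.07339 + 0.09016 = 0.17382
P(D|B) = 0.05·0.183 + 0.22·0.223 + 0.73·0.234 = 0.00915 + 0.04906 + 0.17082 = 0.22903
Then overall,
P(D) = 0.92·0.17382 + 0.08·0.22903
      = 0.1599144 + 0.0183224 = 0.1782368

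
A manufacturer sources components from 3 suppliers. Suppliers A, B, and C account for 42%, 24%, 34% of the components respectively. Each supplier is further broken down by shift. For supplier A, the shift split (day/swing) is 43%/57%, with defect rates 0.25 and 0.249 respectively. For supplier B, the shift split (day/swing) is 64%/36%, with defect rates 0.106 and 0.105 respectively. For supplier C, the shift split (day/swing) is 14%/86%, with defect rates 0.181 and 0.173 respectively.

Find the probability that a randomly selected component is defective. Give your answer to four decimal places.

P(D|A) = 0.43·0.25 + 0.57·0.249 = 0.1075 + 0.14193 = 0.24943
P(D|B) = 0.64·0.106 + 0.36·0.105 = 0.06784 + 0.0378 = 0.10564
P(D|C) = 0.14·0.181 + 0.86·0.173 = 0.02534 + 0.14878 = 0.17412
Then overall,
P(D) = 0.42·0.24943 + 0.24·0.10564 + 0.34·0.17412
      = 0.1047606 + 0.0253536 + 0.0592008 = 0.189315

P(D) ≈ 0.1893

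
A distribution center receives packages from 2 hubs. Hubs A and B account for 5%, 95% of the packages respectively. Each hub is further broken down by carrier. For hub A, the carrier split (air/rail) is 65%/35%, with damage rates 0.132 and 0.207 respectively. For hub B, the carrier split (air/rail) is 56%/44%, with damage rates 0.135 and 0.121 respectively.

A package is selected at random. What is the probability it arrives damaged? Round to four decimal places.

P(D|A) = 0.65·0.132 + 0.35·0.207 = 0.0858 + 0.07245 = 0.15825
P(D|B) = 0.56·0.135 + 0.44·0.121 = 0.0756 + 0.05324 = 0.12884
By total probability over the outer partition,
P(D) = 0.05·0.15825 + 0.95·0.12884
      = 0.0079125 + 0.122398 = 0.1303105

P(D) ≈ 0.1303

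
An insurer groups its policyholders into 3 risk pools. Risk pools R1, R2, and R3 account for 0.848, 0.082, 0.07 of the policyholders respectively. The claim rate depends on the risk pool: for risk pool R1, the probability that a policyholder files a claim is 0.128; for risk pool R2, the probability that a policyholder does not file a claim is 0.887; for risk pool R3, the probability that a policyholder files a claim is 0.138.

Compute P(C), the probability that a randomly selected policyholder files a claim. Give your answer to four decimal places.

P(C) ≈ 0.1275

P(C|R2) = 1 − 0.887 = 0.113.
P(C) = P(C|R1)·P(R1) + P(C|R2)·P(R2) + P(C|R3)·P(R3)
      = 0.128·0.848 + 0.113·0.082 + 0.138·0.07
      = 0.108544 + 0.009266 + 0.00966 = 0.12747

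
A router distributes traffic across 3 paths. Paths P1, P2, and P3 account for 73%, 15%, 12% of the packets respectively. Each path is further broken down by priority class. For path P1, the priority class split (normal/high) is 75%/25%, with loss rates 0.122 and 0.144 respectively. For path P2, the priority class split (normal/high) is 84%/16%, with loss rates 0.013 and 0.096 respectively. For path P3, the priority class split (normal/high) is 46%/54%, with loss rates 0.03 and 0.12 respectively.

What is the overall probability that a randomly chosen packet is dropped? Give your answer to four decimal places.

P(L|P1) = 0.75·0.122 + 0.25·0.144 = 0.0915 + 0.036 = 0.1275
P(L|P2) = 0.84·0.013 + 0.16·0.096 = 0.01092 + 0.01536 = 0.02628
P(L|P3) = 0.46·0.03 + 0.54·0.12 = 0.0138 + 0.0648 = 0.0786
By total probability over the outer partition,
P(L) = 0.73·0.1275 + 0.15·0.02628 + 0.12·0.0786
      = 0.093075 + 0.003942 + 0.009432 = 0.106449

0.1064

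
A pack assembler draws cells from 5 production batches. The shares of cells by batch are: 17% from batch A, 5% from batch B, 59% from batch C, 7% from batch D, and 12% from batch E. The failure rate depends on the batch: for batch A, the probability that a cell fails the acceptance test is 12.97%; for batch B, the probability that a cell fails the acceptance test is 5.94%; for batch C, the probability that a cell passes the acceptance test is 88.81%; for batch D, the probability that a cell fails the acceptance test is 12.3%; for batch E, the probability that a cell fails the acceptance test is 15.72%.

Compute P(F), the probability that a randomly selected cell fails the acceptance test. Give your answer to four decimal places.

P(F) ≈ 0.1185

P(F|C) = 1 − 0.8881 = 0.1119.
P(F) = P(F|A)·P(A) + P(F|B)·P(B) + P(F|C)·P(C) + P(F|D)·P(D) + P(F|E)·P(E)
      = 0.1297·0.17 + 0.0594·0.05 + 0.1119·0.59 + 0.123·0.07 + 0.1572·0.12
      = 0.022049 + 0.00297 + 0.066021 + 0.00861 + 0.018864 = 0.118514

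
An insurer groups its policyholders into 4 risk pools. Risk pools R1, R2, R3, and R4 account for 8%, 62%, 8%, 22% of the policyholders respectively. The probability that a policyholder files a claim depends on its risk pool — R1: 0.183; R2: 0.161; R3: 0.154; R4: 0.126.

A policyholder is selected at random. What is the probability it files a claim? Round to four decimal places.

P(C) = P(C|R1)·P(R1) + P(C|R2)·P(R2) + P(C|R3)·P(R3) + P(C|R4)·P(R4)
      = 0.183·0.08 + 0.161·0.62 + 0.154·0.08 + 0.126·0.22
      = 0.01464 + 0.09982 + 0.01232 + 0.02772 = 0.1545

0.1545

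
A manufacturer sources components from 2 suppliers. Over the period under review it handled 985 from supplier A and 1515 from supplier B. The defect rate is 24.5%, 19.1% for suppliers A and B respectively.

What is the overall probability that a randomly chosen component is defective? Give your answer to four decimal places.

P(D) ≈ 0.2123

Total: 985 + 1515 = 2500.
P(A) = 985/2500 = 0.394. P(B) = 1515/2500 = 0.606.
By the law of total probability,
P(D) = P(D|A)·P(A) + P(D|B)·P(B)
      = 0.245·0.394 + 0.191·0.606
      = 0.09653 + 0.115746 = 0.212276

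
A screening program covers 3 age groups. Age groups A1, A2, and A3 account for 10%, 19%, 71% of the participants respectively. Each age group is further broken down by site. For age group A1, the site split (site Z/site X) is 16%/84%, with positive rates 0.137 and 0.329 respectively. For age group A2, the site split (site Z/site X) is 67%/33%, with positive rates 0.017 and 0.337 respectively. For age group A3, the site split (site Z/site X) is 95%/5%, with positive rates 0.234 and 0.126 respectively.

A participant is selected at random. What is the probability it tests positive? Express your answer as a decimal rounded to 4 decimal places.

0.2154

P(T|A1) = 0.16·0.137 + 0.84·0.329 = 0.02192 + 0.27636 = 0.29828
P(T|A2) = 0.67·0.017 + 0.33·0.337 = 0.01139 + 0.11121 = 0.1226
P(T|A3) = 0.95·0.234 + 0.05·0.126 = 0.2223 + 0.0063 = 0.2286
By total probability over the outer partition,
P(T) = 0.1·0.29828 + 0.19·0.1226 + 0.71·0.2286
      = 0.029828 + 0.023294 + 0.162306 = 0.215428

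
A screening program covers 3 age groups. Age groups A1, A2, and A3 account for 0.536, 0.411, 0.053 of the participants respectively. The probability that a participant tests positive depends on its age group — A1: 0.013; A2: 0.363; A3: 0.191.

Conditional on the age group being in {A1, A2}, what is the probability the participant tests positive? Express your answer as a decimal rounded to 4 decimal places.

P(T|S) ≈ 0.1649

Let S = {A1, A2}.
P(S) = 0.536 + 0.411 = 0.947.
P(T ∩ S) = 0.013·0.536 + 0.363·0.411 = 0.006968 + 0.149193 = 0.156161.
P(T | S) = 0.156161 / 0.947 = 0.164901…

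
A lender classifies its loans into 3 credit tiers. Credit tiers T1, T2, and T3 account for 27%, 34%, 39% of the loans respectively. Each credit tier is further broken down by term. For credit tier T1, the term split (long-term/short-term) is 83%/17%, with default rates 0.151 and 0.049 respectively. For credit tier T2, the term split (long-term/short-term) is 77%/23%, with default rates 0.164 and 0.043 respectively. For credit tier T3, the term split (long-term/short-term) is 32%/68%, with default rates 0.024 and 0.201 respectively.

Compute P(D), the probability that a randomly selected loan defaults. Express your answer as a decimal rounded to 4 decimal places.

0.1387

P(D|T1) = 0.83·0.151 + 0.17·0.049 = 0.12533 + 0.00833 = 0.13366
P(D|T2) = 0.77·0.164 + 0.23·0.043 = 0.12628 + 0.00989 = 0.13617
P(D|T3) = 0.32·0.024 + 0.68·0.201 = 0.00768 + 0.13668 = 0.14436
Then overall,
P(D) = 0.27·0.13366 + 0.34·0.13617 + 0.39·0.14436
      = 0.0360882 + 0.0462978 + 0.0563004 = 0.1386864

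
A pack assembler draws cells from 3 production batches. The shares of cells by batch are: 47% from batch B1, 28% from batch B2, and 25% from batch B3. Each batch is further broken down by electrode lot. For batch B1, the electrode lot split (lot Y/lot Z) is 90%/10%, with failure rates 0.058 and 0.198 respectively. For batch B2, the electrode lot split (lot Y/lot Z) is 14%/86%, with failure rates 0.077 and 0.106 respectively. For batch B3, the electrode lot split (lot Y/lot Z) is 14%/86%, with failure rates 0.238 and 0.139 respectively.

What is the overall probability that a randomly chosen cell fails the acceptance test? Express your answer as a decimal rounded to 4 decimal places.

P(F) ≈ 0.1006

P(F|B1) = 0.9·0.058 + 0.1·0.198 = 0.0522 + 0.0198 = 0.072
P(F|B2) = 0.14·0.077 + 0.86·0.106 = 0.01078 + 0.09116 = 0.10194
P(F|B3) = 0.14·0.238 + 0.86·0.139 = 0.03332 + 0.11954 = 0.15286
By total probability over the outer partition,
P(F) = 0.47·0.072 + 0.28·0.10194 + 0.25·0.15286
      = 0.03384 + 0.0285432 + 0.038215 = 0.1005982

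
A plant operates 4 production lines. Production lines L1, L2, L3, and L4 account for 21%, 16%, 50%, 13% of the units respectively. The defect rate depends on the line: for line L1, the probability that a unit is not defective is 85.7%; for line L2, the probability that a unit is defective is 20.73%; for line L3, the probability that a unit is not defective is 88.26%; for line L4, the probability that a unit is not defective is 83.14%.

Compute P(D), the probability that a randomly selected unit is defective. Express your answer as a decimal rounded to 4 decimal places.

P(D|L1) = 1 − 0.857 = 0.143.
P(D|L3) = 1 − 0.8826 = 0.1174.
P(D|L4) = 1 − 0.8314 = 0.1686.
P(D) = P(D|L1)·P(L1) + P(D|L2)·P(L2) + P(D|L3)·P(L3) + P(D|L4)·P(L4)
      = 0.143·0.21 + 0.2073·0.16 + 0.1174·0.5 + 0.1686·0.13
      = 0.03003 + 0.033168 + 0.0587 + 0.021918 = 0.143816

P(D) ≈ 0.1438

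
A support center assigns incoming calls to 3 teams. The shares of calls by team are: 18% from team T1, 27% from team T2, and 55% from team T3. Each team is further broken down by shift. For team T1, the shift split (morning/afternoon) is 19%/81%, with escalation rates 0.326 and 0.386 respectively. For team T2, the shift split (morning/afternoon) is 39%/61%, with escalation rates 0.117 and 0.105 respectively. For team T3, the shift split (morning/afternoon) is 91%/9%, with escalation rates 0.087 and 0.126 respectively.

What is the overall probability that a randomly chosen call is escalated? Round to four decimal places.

P(E) ≈ 0.1468

P(E|T1) = 0.19·0.326 + 0.81·0.386 = 0.06194 + 0.31266 = 0.3746
P(E|T2) = 0.39·0.117 + 0.61·0.105 = 0.04563 + 0.06405 = 0.10968
P(E|T3) = 0.91·0.087 + 0.09·0.126 = 0.07917 + 0.01134 = 0.09051
By total probability over the outer partition,
P(E) = 0.18·0.3746 + 0.27·0.10968 + 0.55·0.09051
      = 0.067428 + 0.0296136 + 0.0497805 = 0.1468221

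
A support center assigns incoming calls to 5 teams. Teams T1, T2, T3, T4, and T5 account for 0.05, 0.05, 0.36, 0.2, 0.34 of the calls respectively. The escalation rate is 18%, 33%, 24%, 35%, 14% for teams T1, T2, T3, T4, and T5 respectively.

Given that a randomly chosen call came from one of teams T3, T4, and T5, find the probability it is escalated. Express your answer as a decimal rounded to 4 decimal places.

Let S = {T3, T4, T5}.
P(S) = 0.36 + 0.2 + 0.34 = 0.9.
P(E ∩ S) = 0.24·0.36 + 0.35·0.2 + 0.14·0.34 = 0.0864 + 0.07 + 0.0476 = 0.204.
P(E | S) = 0.204 / 0.9 = 0.226667…

0.2267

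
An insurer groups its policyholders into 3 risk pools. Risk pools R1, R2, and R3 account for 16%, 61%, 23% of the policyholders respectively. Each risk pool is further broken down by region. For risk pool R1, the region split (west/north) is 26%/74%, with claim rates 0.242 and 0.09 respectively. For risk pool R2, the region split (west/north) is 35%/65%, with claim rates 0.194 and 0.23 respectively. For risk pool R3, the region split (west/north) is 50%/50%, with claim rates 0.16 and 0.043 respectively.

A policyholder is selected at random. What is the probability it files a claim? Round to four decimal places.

P(C|R1) = 0.26·0.242 + 0.74·0.09 = 0.06292 + 0.0666 = 0.12952
P(C|R2) = 0.35·0.194 + 0.65·0.23 = 0.0679 + 0.1495 = 0.2174
P(C|R3) = 0.5·0.16 + 0.5·0.043 = 0.08 + 0.0215 = 0.1015
Then overall,
P(C) = 0.16·0.12952 + 0.61·0.2174 + 0.23·0.1015
      = 0.0207232 + 0.132614 + 0.023345 = 0.1766822

P(C) ≈ 0.1767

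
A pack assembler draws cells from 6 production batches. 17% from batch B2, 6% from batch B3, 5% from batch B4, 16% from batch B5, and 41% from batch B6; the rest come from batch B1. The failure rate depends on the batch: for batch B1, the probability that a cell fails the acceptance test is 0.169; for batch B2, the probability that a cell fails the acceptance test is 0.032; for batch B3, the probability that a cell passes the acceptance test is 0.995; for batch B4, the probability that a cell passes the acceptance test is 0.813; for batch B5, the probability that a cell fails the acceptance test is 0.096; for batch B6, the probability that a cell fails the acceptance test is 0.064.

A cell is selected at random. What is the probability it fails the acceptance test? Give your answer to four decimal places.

0.0820

P(B1) = 1 − (0.17 + 0.06 + 0.05 + 0.16 + 0.41) = 0.15.
P(F|B3) = 1 − 0.995 = 0.005.
P(F|B4) = 1 − 0.813 = 0.187.
P(F) = P(F|B1)·P(B1) + P(F|B2)·P(B2) + P(F|B3)·P(B3) + P(F|B4)·P(B4) + P(F|B5)·P(B5) + P(F|B6)·P(B6)
      = 0.169·0.15 + 0.032·0.17 + 0.005·0.06 + 0.187·0.05 + 0.096·0.16 + 0.064·0.41
      = 0.02535 + 0.00544 + 0.0003 + 0.00935 + 0.01536 + 0.02624 = 0.08204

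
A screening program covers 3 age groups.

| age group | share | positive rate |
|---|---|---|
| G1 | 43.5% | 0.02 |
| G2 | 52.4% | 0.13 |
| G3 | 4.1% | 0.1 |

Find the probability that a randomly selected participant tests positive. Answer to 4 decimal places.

0.0809

Summing over the partition,
P(T) = P(T|G1)·P(G1) + P(T|G2)·P(G2) + P(T|G3)·P(G3)
      = 0.02·0.435 + 0.13·0.524 + 0.1·0.041
      = 0.0087 + 0.06812 + 0.0041 = 0.08092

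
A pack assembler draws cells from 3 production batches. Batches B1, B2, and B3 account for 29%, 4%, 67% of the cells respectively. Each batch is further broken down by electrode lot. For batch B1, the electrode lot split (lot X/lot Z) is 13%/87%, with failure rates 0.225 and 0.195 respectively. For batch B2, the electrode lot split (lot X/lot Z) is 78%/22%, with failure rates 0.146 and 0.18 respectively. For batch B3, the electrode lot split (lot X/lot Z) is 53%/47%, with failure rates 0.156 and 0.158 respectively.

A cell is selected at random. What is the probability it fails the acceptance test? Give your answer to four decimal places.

0.1690

P(F|B1) = 0.13·0.225 + 0.87·0.195 = 0.02925 + 0.16965 = 0.1989
P(F|B2) = 0.78·0.146 + 0.22·0.18 = 0.11388 + 0.0396 = 0.15348
P(F|B3) = 0.53·0.156 + 0.47·0.158 = 0.08268 + 0.07426 = 0.15694
By total probability over the outer partition,
P(F) = 0.29·0.1989 + 0.04·0.15348 + 0.67·0.15694
      = 0.057681 + 0.0061392 + 0.1051498 = 0.16897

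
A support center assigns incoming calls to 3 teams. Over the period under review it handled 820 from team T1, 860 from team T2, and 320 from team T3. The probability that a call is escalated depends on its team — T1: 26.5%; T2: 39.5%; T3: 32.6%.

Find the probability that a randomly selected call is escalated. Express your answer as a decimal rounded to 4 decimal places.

P(E) ≈ 0.3307

Total: 820 + 860 + 320 = 2000.
P(T1) = 820/2000 = 0.41. P(T2) = 860/2000 = 0.43. P(T3) = 320/2000 = 0.16.
P(E) = P(E|T1)·P(T1) + P(E|T2)·P(T2) + P(E|T3)·P(T3)
      = 0.265·0.41 + 0.395·0.43 + 0.326·0.16
      = 0.10865 + 0.16985 + 0.05216 = 0.33066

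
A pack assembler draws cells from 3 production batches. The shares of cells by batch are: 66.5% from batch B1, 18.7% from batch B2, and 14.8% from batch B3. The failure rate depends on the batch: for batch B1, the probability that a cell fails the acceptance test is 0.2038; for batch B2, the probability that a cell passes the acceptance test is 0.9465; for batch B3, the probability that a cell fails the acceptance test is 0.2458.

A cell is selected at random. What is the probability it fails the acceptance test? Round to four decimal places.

P(F|B2) = 1 − 0.9465 = 0.0535.
Summing over the partition,
P(F) = P(F|B1)·P(B1) + P(F|B2)·P(B2) + P(F|B3)·P(B3)
      = 0.2038·0.665 + 0.0535·0.187 + 0.2458·0.148
      = 0.135527 + 0.0100045 + 0.0363784 = 0.1819099

0.1819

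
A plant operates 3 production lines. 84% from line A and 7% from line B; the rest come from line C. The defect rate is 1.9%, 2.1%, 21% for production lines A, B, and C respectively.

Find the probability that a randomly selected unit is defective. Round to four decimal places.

0.0363

P(C) = 1 − (0.84 + 0.07) = 0.09.
P(D) = P(D|A)·P(A) + P(D|B)·P(B) + P(D|C)·P(C)
      = 0.019·0.84 + 0.021·0.07 + 0.21·0.09
      = 0.01596 + 0.00147 + 0.0189 = 0.03633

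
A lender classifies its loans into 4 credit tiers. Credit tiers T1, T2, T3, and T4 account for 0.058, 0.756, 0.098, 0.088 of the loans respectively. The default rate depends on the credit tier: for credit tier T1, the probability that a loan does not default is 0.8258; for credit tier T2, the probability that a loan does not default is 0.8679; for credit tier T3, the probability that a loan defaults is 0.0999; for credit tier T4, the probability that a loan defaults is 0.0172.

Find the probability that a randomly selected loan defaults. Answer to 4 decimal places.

P(D) ≈ 0.1213

P(D|T1) = 1 − 0.8258 = 0.1742.
P(D|T2) = 1 − 0.8679 = 0.1321.
Summing over the partition,
P(D) = P(D|T1)·P(T1) + P(D|T2)·P(T2) + P(D|T3)·P(T3) + P(D|T4)·P(T4)
      = 0.1742·0.058 + 0.1321·0.756 + 0.0999·0.098 + 0.0172·0.088
      = 0.0101036 + 0.0998676 + 0.0097902 + 0.0015136 = 0.121275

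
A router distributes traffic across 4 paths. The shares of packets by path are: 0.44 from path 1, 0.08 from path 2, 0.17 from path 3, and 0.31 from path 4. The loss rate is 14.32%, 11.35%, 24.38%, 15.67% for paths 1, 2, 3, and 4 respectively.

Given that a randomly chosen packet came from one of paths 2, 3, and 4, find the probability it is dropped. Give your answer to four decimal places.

P(L|S) ≈ 0.1770

Let S = {2, 3, 4}.
P(S) = 0.08 + 0.17 + 0.31 = 0.56.
P(L ∩ S) = 0.1135·0.08 + 0.2438·0.17 + 0.1567·0.31 = 0.00908 + 0.041446 + 0.048577 = 0.099103.
P(L | S) = 0.099103 / 0.56 = 0.176970…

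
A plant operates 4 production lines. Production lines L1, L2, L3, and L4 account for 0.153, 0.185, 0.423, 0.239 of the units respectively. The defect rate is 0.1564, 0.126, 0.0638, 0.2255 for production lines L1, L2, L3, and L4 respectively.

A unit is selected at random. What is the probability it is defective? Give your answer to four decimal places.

P(D) = P(D|L1)·P(L1) + P(D|L2)·P(L2) + P(D|L3)·P(L3) + P(D|L4)·P(L4)
      = 0.1564·0.153 + 0.126·0.185 + 0.0638·0.423 + 0.2255·0.239
      = 0.0239292 + 0.02331 + 0.0269874 + 0.0538945 = 0.1281211

P(D) ≈ 0.1281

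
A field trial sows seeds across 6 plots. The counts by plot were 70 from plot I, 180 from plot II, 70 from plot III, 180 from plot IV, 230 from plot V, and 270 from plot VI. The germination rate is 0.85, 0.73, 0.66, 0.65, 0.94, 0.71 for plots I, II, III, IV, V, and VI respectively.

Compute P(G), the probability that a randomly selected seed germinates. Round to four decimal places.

Total: 70 + 180 + 70 + 180 + 230 + 270 = 1000.
P(I) = 70/1000 = 0.07. P(II) = 180/1000 = 0.18. P(III) = 70/1000 = 0.07. P(IV) = 180/1000 = 0.18. P(V) = 230/1000 = 0.23. P(VI) = 270/1000 = 0.27.
P(G) = P(G|I)·P(I) + P(G|II)·P(II) + P(G|III)·P(III) + P(G|IV)·P(IV) + P(G|V)·P(V) + P(G|VI)·P(VI)
      = 0.85·0.07 + 0.73·0.18 + 0.66·0.07 + 0.65·0.18 + 0.94·0.23 + 0.71·0.27
      = 0.0595 + 0.1314 + 0.0462 + 0.117 + 0.2162 + 0.1917 = 0.762

P(G) ≈ 0.7620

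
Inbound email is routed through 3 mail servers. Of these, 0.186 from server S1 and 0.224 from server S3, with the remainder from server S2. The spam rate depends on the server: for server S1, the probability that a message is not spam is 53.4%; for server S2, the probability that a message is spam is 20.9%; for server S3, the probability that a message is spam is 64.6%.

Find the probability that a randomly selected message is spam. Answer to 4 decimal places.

P(S2) = 1 − (0.186 + 0.224) = 0.59.
P(S|S1) = 1 − 0.534 = 0.466.
Using total probability over the partition,
P(S) = P(S|S1)·P(S1) + P(S|S2)·P(S2) + P(S|S3)·P(S3)
      = 0.466·0.186 + 0.209·0.59 + 0.646·0.224
      = 0.086676 + 0.12331 + 0.144704 = 0.35469

0.3547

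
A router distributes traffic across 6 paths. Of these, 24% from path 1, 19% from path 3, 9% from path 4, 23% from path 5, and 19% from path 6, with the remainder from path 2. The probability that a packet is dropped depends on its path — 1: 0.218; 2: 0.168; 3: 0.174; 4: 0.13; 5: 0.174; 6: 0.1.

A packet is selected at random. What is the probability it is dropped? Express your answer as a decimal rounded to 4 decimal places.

0.1662

P(2) = 1 − (0.24 + 0.19 + 0.09 + 0.23 + 0.19) = 0.06.
Using total probability over the partition,
P(L) = P(L|1)·P(1) + P(L|2)·P(2) + P(L|3)·P(3) + P(L|4)·P(4) + P(L|5)·P(5) + P(L|6)·P(6)
      = 0.218·0.24 + 0.168·0.06 + 0.174·0.19 + 0.13·0.09 + 0.174·0.23 + 0.1·0.19
      = 0.05232 + 0.01008 + 0.03306 + 0.0117 + 0.04002 + 0.019 = 0.16618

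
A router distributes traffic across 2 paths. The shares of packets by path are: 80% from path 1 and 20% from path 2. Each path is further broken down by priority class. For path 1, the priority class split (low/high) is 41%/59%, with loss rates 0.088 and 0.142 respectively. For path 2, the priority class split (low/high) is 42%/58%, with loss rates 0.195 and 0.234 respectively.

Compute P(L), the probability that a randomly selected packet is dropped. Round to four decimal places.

P(L) ≈ 0.1394

P(L|1) = 0.41·0.088 + 0.59·0.142 = 0.03608 + 0.08378 = 0.11986
P(L|2) = 0.42·0.195 + 0.58·0.234 = 0.0819 + 0.13572 = 0.21762
By total probability over the outer partition,
P(L) = 0.8·0.11986 + 0.2·0.21762
      = 0.095888 + 0.043524 = 0.139412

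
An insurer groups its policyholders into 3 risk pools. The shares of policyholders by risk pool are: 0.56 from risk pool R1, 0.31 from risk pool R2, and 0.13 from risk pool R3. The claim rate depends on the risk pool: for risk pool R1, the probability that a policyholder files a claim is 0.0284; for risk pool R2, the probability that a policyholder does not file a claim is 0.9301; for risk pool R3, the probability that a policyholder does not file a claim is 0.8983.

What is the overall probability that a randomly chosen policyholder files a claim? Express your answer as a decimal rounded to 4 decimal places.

P(C|R2) = 1 − 0.9301 = 0.0699.
P(C|R3) = 1 − 0.8983 = 0.1017.
P(C) = P(C|R1)·P(R1) + P(C|R2)·P(R2) + P(C|R3)·P(R3)
      = 0.0284·0.56 + 0.0699·0.31 + 0.1017·0.13
      = 0.015904 + 0.021669 + 0.013221 = 0.050794

0.0508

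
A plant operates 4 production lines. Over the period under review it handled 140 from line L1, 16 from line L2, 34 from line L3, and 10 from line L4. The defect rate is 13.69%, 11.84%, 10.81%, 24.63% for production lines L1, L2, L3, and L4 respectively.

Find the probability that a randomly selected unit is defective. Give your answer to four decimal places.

Total: 140 + 16 + 34 + 10 = 200.
P(L1) = 140/200 = 0.7. P(L2) = 16/200 = 0.08. P(L3) = 34/200 = 0.17. P(L4) = 10/200 = 0.05.
Summing over the partition,
P(D) = P(D|L1)·P(L1) + P(D|L2)·P(L2) + P(D|L3)·P(L3) + P(D|L4)·P(L4)
      = 0.1369·0.7 + 0.1184·0.08 + 0.1081·0.17 + 0.2463·0.05
      = 0.09583 + 0.009472 + 0.018377 + 0.012315 = 0.135994

0.1360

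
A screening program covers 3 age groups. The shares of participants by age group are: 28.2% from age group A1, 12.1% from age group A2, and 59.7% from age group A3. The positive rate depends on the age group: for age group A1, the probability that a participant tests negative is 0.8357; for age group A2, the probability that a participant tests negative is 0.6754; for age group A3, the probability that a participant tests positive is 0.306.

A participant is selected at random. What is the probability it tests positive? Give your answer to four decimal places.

P(T|A1) = 1 − 0.8357 = 0.1643.
P(T|A2) = 1 − 0.6754 = 0.3246.
P(T) = P(T|A1)·P(A1) + P(T|A2)·P(A2) + P(T|A3)·P(A3)
      = 0.1643·0.282 + 0.3246·0.121 + 0.306·0.597
      = 0.0463326 + 0.0392766 + 0.182682 = 0.2682912

P(T) ≈ 0.2683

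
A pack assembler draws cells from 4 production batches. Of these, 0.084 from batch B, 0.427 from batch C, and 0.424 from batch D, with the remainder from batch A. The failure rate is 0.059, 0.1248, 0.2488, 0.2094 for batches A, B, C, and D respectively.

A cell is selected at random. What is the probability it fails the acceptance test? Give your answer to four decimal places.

P(F) ≈ 0.2093

P(A) = 1 − (0.084 + 0.427 + 0.424) = 0.065.
P(F) = P(F|A)·P(A) + P(F|B)·P(B) + P(F|C)·P(C) + P(F|D)·P(D)
      = 0.059·0.065 + 0.1248·0.084 + 0.2488·0.427 + 0.2094·0.424
      = 0.003835 + 0.0104832 + 0.1062376 + 0.0887856 = 0.2093414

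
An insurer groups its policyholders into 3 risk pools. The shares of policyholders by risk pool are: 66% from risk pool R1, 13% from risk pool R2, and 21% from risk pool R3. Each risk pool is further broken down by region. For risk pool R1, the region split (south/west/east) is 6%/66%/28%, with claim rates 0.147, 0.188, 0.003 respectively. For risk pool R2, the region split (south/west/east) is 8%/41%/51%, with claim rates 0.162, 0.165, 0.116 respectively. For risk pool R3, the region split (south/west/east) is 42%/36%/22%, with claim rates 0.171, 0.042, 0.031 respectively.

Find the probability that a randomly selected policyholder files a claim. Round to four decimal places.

P(C|R1) = 0.06·0.147 + 0.66·0.188 + 0.28·0.003 = 0.00882 + 0.12408 + 0.00084 = 0.13374
P(C|R2) = 0.08·0.162 + 0.41·0.165 + 0.51·0.116 = 0.01296 + 0.06765 + 0.05916 = 0.13977
P(C|R3) = 0.42·0.171 + 0.36·0.042 + 0.22·0.031 = 0.07182 + 0.01512 + 0.00682 = 0.09376
By total probability over the outer partition,
P(C) = 0.66·0.13374 + 0.13·0.13977 + 0.21·0.09376
      = 0.0882684 + 0.0181701 + 0.0196896 = 0.1261281

0.1261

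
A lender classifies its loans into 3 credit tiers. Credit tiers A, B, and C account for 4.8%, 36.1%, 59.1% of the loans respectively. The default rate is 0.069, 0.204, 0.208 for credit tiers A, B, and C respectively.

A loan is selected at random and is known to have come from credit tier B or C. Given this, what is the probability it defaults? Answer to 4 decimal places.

0.2065

Let S = {B, C}.
P(S) = 0.361 + 0.591 = 0.952.
P(D ∩ S) = 0.204·0.361 + 0.208·0.591 = 0.073644 + 0.122928 = 0.196572.
P(D | S) = 0.196572 / 0.952 = 0.206483…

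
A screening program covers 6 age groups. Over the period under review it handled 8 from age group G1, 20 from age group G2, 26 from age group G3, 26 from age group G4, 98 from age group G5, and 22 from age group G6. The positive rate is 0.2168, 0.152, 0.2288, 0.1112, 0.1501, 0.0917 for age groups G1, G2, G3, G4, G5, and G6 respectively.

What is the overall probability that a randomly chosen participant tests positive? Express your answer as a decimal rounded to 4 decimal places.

P(T) ≈ 0.1517

Total: 8 + 20 + 26 + 26 + 98 + 22 = 200.
P(G1) = 8/200 = 0.04. P(G2) = 20/200 = 0.1. P(G3) = 26/200 = 0.13. P(G4) = 26/200 = 0.13. P(G5) = 98/200 = 0.49. P(G6) = 22/200 = 0.11.
P(T) = P(T|G1)·P(G1) + P(T|G2)·P(G2) + P(T|G3)·P(G3) + P(T|G4)·P(G4) + P(T|G5)·P(G5) + P(T|G6)·P(G6)
      = 0.2168·0.04 + 0.152·0.1 + 0.2288·0.13 + 0.1112·0.13 + 0.1501·0.49 + 0.0917·0.11
      = 0.008672 + 0.0152 + 0.029744 + 0.014456 + 0.073549 + 0.010087 = 0.151708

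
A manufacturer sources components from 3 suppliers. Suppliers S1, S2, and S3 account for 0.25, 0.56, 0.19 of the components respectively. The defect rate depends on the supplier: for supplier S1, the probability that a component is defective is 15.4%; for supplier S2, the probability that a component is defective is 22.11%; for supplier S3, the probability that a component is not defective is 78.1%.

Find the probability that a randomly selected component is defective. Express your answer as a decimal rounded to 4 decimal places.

P(D) ≈ 0.2039

P(D|S3) = 1 − 0.781 = 0.219.
P(D) = P(D|S1)·P(S1) + P(D|S2)·P(S2) + P(D|S3)·P(S3)
      = 0.154·0.25 + 0.2211·0.56 + 0.219·0.19
      = 0.0385 + 0.123816 + 0.04161 = 0.203926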